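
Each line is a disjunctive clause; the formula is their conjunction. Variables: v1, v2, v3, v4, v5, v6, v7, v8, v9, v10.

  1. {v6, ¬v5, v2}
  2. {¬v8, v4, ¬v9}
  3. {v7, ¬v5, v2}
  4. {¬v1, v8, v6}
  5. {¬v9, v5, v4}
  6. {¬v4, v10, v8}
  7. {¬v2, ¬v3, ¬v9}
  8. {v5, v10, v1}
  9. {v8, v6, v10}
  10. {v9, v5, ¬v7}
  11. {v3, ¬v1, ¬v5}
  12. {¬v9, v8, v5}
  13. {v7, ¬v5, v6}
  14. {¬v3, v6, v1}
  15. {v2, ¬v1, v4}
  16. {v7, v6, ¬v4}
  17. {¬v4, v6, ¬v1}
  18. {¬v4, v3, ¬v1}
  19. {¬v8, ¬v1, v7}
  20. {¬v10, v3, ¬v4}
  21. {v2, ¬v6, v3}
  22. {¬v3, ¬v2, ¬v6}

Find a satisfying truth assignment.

Set v1 = False and propagate.
Try v2 = False.
Set v3 = True and propagate.
  then v6 is forced to True.
For the remaining variables, v4 = False, v5 = True, v7 = True, v8 = False, v9 = True, v10 = False works.

v1=F, v2=F, v3=T, v4=F, v5=T, v6=T, v7=T, v8=F, v9=T, v10=F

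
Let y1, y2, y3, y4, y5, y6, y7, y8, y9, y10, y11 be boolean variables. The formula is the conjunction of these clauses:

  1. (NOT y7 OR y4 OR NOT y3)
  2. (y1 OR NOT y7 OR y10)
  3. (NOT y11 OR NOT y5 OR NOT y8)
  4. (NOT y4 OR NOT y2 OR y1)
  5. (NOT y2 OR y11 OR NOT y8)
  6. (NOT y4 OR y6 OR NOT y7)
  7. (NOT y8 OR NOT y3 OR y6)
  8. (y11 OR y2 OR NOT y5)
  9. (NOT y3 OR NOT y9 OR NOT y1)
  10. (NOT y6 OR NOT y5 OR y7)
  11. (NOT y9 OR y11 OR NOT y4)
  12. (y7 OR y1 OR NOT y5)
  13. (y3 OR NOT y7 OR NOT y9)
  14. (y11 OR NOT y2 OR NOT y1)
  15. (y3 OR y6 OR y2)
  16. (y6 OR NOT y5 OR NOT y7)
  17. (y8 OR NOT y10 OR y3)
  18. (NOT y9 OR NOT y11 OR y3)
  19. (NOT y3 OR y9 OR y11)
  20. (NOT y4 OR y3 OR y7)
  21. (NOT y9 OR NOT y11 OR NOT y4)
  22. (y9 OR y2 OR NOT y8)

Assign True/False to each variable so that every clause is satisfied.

y1=F, y2=T, y3=T, y4=F, y5=F, y6=F, y7=F, y8=F, y9=T, y10=T, y11=T

y5 occurs only negated in the remaining clauses — set y5 = False.
Try y1 = False.
For the remaining variables, y2 = True, y3 = True, y4 = False, y6 = False, y7 = False, y8 = False, y9 = True, y10 = True, y11 = True works.
Every clause has at least one true literal under this assignment.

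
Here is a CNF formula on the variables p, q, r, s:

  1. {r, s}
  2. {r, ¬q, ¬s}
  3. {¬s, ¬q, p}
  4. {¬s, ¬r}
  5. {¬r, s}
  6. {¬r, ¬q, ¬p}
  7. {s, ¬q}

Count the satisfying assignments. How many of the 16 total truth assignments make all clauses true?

2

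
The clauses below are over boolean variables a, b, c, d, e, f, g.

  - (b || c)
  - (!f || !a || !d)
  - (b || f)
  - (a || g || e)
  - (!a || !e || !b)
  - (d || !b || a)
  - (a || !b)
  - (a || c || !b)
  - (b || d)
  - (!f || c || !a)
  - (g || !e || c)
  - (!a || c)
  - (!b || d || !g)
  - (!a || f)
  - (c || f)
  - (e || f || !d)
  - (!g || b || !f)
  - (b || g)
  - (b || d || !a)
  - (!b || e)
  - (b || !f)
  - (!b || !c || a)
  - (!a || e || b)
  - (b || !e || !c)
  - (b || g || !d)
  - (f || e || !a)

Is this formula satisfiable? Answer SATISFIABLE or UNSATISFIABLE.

UNSATISFIABLE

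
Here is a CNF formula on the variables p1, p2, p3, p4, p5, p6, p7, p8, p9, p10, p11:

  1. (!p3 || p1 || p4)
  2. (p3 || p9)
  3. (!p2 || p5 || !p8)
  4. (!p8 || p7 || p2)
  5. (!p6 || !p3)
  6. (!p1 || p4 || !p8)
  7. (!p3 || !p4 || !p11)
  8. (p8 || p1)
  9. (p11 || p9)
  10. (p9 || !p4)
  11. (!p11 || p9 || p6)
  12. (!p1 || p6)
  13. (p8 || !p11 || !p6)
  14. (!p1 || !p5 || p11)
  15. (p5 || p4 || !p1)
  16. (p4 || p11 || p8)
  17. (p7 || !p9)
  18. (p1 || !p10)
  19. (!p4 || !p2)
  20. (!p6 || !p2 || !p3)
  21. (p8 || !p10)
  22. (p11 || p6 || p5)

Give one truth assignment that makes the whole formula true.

p1=T, p2=F, p3=F, p4=T, p5=F, p6=T, p7=T, p8=T, p9=T, p10=T, p11=F

p7 occurs only positively in the remaining clauses — set p7 = True.
Set p1 = True and propagate.
  then p6 is forced to True.
  then p3 is forced to False.
  then p9 is forced to True.
The remaining clauses are satisfied by p2 = False, p4 = True, p5 = False, p8 = True, p10 = True, p11 = False.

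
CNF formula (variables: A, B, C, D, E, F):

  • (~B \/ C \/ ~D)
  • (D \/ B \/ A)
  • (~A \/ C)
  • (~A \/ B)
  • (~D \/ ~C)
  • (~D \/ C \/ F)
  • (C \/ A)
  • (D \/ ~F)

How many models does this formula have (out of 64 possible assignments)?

4

Satisfying assignments:
  A=F B=T C=T D=F E=F F=F
  A=F B=T C=T D=F E=T F=F
  A=T B=T C=T D=F E=F F=F
  A=T B=T C=T D=F E=T F=F
Count: 4.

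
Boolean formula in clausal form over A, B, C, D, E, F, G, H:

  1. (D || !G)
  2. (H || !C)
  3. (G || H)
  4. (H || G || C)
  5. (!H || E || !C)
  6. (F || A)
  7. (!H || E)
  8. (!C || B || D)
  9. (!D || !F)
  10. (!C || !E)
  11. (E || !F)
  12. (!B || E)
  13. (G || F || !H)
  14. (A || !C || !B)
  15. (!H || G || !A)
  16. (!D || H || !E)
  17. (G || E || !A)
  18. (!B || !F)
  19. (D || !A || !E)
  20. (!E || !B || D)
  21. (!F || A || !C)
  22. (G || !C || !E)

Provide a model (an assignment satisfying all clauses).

A=1, B=0, C=0, D=1, E=1, F=0, G=1, H=1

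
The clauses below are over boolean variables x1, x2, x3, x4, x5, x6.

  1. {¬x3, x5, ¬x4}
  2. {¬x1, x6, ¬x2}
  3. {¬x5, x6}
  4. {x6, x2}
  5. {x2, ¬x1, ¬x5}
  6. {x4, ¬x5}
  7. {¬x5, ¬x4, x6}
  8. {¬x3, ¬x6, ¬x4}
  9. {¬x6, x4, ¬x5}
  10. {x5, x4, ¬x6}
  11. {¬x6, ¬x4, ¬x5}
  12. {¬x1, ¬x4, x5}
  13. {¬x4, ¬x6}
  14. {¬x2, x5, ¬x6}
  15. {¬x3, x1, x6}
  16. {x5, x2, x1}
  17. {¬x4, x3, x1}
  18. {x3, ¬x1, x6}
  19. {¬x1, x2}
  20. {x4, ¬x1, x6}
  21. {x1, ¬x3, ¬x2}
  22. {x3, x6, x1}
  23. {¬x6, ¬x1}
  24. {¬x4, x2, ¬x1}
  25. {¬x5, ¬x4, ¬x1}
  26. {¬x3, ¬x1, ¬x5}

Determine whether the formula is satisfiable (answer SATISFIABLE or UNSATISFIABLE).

x1 = True:
  propagation gives x2=True, x6=True; an empty clause results — contradiction.
x1 = False:
  x6 = True:
    propagation gives x4=False, x5=False; an empty clause results — contradiction.
  x6 = False:
    propagation gives x5=False, x2=True, x3=False; an empty clause results — contradiction.
Every branch closes, so no satisfying assignment exists.

UNSATISFIABLE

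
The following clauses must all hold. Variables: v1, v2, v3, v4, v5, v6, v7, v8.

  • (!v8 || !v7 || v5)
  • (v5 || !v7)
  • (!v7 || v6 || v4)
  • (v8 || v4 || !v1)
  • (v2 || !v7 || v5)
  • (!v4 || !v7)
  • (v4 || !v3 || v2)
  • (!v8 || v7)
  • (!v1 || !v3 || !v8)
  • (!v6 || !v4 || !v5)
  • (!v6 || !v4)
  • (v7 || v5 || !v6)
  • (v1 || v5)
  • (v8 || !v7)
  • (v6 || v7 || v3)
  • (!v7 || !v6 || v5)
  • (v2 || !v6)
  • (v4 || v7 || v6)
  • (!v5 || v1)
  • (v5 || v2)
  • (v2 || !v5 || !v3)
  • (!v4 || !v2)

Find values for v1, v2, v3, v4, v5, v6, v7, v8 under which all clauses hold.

v1=True, v2=True, v3=False, v4=False, v5=True, v6=True, v7=True, v8=True

Set v1 = True and propagate.
For the remaining variables, v2 = True, v3 = False, v4 = False, v5 = True, v6 = True, v7 = True, v8 = True works.
Check each clause:
  1. (!v7 || !v8 || v5) — v5 is true.
  2. (v5 || !v7) — v5 is true.
  3. (!v7 || v6 || v4) — v6 is true.
  4. (v4 || v8 || !v1) — v8 is true.
  5. (!v7 || v5 || v2) — v2 is true.
  6. (!v7 || !v4) — !v4 is true.
  7. (v2 || v4 || !v3) — v2 is true.
  8. (!v8 || v7) — v7 is true.
  9. (!v3 || !v8 || !v1) — !v3 is true.
  10. (!v5 || !v6 || !v4) — !v4 is true.
  11. (!v6 || !v4) — !v4 is true.
  12. (!v6 || v7 || v5) — v5 is true.
  13. (v5 || v1) — v1 is true.
  14. (v8 || !v7) — v8 is true.
  15. (v3 || v7 || v6) — v6 is true.
  16. (v5 || !v7 || !v6) — v5 is true.
  17. (v2 || !v6) — v2 is true.
  18. (v7 || v4 || v6) — v6 is true.
  19. (v1 || !v5) — v1 is true.
  20. (v2 || v5) — v2 is true.
  21. (!v5 || v2 || !v3) — v2 is true.
  22. (!v4 || !v2) — !v4 is true.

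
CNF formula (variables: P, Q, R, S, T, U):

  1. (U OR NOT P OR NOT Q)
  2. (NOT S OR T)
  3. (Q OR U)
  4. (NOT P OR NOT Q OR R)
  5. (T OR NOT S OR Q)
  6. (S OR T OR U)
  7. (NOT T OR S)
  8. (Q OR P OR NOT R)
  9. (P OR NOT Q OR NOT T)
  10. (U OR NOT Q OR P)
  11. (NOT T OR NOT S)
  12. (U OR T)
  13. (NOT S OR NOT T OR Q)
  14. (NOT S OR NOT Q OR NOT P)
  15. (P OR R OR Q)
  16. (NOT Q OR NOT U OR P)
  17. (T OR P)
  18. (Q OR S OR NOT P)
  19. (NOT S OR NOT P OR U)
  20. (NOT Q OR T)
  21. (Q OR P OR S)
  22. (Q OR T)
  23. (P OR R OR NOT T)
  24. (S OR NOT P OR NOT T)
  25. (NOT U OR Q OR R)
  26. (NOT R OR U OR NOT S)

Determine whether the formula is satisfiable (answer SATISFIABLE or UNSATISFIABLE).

UNSATISFIABLE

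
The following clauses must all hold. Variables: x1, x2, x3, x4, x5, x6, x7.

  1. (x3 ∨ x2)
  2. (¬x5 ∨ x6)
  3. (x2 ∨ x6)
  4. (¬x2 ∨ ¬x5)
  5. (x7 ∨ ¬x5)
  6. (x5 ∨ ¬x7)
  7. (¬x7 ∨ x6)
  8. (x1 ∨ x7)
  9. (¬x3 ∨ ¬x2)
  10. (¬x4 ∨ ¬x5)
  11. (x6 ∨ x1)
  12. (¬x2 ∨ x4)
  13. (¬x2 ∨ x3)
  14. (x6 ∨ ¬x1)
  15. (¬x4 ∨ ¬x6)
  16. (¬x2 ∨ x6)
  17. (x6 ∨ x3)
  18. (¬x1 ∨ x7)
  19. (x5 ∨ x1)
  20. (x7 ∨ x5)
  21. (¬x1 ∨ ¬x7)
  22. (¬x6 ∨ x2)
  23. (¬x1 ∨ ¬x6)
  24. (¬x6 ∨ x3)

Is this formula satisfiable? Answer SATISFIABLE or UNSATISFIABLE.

UNSATISFIABLE

x6 = True:
  propagation gives x4=False, x2=False; an empty clause results — contradiction.
x6 = False:
  propagation gives x5=False, x2=True; an empty clause results — contradiction.
Every branch closes, so no satisfying assignment exists.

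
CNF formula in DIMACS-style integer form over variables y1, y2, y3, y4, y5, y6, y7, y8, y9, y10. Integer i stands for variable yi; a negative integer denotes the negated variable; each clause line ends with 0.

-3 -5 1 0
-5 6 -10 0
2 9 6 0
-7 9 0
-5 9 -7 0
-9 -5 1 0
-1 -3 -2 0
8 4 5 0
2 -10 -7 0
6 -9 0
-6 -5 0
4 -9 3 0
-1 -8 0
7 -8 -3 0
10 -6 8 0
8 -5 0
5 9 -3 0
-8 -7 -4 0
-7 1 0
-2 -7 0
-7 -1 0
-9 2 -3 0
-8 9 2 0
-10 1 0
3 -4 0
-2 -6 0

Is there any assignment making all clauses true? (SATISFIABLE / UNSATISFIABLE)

Try y1 = False.
  then y7 is forced to False.
  then y10 is forced to False.
Set y2 = True and propagate.
  then y6 is forced to False.
  then y9 is forced to False.
For the remaining variables, y3 = False, y4 = False, y5 = True, y8 = True works.
So y1=0, y2=1, y3=0, y4=0, y5=1, y6=0, y7=0, y8=1, y9=0, y10=0 is a satisfying assignment.

SATISFIABLE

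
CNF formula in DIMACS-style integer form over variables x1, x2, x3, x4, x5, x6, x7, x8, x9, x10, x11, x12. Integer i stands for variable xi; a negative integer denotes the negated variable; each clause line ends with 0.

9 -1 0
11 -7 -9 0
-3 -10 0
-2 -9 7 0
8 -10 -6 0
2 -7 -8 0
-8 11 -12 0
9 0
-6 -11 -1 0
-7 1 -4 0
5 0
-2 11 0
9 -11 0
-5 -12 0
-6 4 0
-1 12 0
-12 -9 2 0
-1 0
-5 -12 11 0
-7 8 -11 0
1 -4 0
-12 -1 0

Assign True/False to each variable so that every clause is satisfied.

x1=F, x2=F, x3=T, x4=F, x5=T, x6=F, x7=F, x8=F, x9=T, x10=F, x11=T, x12=F

Check each clause:
  1. (NOT x1 OR x9) — x9 is true.
  2. (NOT x9 OR NOT x7 OR x11) — NOT x7 is true.
  3. (NOT x3 OR NOT x10) — NOT x10 is true.
  4. (NOT x2 OR NOT x9 OR x7) — NOT x2 is true.
  5. (NOT x6 OR x8 OR NOT x10) — NOT x6 is true.
  6. (x2 OR NOT x7 OR NOT x8) — NOT x8 is true.
  7. (NOT x8 OR x11 OR NOT x12) — NOT x8 is true.
  8. (x9) — x9 is true.
  9. (NOT x1 OR NOT x6 OR NOT x11) — NOT x6 is true.
  10. (NOT x7 OR NOT x4 OR x1) — NOT x4 is true.
  11. (x5) — x5 is true.
  12. (x11 OR NOT x2) — x11 is true.
  13. (x9 OR NOT x11) — x9 is true.
  14. (NOT x12 OR NOT x5) — NOT x12 is true.
  15. (x4 OR NOT x6) — NOT x6 is true.
  16. (NOT x1 OR x12) — NOT x1 is true.
  17. (x2 OR NOT x9 OR NOT x12) — NOT x12 is true.
  18. (NOT x1) — NOT x1 is true.
  19. (NOT x5 OR NOT x12 OR x11) — x11 is true.
  20. (NOT x7 OR NOT x11 OR x8) — NOT x7 is true.
  21. (x1 OR NOT x4) — NOT x4 is true.
  22. (NOT x12 OR NOT x1) — NOT x12 is true.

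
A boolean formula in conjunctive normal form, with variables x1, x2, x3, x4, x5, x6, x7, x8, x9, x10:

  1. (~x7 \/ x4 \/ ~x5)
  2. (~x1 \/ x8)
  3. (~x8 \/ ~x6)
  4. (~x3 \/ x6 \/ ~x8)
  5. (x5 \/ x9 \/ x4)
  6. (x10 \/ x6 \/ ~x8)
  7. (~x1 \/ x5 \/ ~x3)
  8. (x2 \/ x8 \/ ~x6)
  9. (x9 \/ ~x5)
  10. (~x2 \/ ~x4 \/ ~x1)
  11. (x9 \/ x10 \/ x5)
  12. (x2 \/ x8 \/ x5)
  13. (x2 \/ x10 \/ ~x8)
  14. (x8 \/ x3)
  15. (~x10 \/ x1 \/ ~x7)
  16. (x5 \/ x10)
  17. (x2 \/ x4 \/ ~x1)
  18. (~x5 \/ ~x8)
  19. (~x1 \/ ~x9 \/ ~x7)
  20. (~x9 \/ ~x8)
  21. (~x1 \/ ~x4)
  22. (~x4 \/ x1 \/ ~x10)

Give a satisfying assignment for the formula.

x1=F  x2=T  x3=T  x4=T  x5=T  x6=F  x7=T  x8=F  x9=T  x10=F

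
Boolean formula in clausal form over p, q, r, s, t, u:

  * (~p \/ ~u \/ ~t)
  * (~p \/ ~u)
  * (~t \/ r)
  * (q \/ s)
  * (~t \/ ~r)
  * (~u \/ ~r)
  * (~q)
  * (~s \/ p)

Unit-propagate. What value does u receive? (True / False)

False

Unit clause (~q) sets q = False.
(q \/ s) with q = False leaves only s, so s = True.
(~s \/ p): since s = True, the clause reduces to (p). p = True.
From (~p \/ ~u) and p = True: u = False.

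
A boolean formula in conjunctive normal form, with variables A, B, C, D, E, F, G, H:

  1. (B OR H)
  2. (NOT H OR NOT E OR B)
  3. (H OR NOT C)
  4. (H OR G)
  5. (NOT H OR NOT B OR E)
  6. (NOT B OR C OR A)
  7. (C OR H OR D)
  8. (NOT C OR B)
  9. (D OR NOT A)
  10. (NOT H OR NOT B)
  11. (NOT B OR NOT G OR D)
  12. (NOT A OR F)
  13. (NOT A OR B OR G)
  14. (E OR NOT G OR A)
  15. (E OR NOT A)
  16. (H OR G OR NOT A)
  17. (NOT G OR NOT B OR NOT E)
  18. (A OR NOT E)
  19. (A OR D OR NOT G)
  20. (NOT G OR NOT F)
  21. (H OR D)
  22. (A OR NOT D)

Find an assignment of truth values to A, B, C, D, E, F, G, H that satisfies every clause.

A=False  B=False  C=False  D=False  E=False  F=True  G=False  H=True

Branch on A: take A = False.
  then E is forced to False.
  then G is forced to False.
  then H is forced to True.
  then B is forced to False.
  then C is forced to False.
  then D is forced to False.
F is now unconstrained; take F = True.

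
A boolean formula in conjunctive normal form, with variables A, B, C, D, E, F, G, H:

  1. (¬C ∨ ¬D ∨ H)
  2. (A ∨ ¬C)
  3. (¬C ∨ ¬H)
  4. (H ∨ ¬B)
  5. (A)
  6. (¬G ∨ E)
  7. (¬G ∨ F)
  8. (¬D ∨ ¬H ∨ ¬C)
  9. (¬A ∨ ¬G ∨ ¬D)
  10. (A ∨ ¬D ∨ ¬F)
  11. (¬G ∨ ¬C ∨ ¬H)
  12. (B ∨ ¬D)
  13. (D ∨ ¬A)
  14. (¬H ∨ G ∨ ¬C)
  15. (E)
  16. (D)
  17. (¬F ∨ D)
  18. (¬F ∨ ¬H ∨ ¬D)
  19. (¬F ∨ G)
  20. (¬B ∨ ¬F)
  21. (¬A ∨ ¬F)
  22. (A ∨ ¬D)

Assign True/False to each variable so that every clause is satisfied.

A = T, B = T, C = F, D = T, E = T, F = F, G = F, H = T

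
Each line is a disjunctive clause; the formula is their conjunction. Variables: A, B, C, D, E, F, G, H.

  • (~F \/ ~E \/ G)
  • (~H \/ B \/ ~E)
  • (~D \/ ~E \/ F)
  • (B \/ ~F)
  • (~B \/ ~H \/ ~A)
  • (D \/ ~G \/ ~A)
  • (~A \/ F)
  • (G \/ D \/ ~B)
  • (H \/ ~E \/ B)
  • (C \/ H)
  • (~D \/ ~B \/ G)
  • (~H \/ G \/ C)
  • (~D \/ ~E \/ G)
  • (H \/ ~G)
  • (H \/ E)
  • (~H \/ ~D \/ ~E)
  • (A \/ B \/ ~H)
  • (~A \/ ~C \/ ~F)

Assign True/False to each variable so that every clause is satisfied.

A=False  B=True  C=True  D=True  E=False  F=True  G=True  H=True

Check each clause:
  1. (~E \/ G \/ ~F) — ~E is true.
  2. (~E \/ ~H \/ B) — B is true.
  3. (F \/ ~D \/ ~E) — ~E is true.
  4. (~F \/ B) — B is true.
  5. (~B \/ ~A \/ ~H) — ~A is true.
  6. (~G \/ ~A \/ D) — D is true.
  7. (F \/ ~A) — ~A is true.
  8. (G \/ ~B \/ D) — D is true.
  9. (H \/ B \/ ~E) — H is true.
  10. (C \/ H) — H is true.
  11. (~D \/ ~B \/ G) — G is true.
  12. (~H \/ G \/ C) — C is true.
  13. (~D \/ G \/ ~E) — ~E is true.
  14. (H \/ ~G) — H is true.
  15. (E \/ H) — H is true.
  16. (~D \/ ~E \/ ~H) — ~E is true.
  17. (B \/ A \/ ~H) — B is true.
  18. (~A \/ ~C \/ ~F) — ~A is true.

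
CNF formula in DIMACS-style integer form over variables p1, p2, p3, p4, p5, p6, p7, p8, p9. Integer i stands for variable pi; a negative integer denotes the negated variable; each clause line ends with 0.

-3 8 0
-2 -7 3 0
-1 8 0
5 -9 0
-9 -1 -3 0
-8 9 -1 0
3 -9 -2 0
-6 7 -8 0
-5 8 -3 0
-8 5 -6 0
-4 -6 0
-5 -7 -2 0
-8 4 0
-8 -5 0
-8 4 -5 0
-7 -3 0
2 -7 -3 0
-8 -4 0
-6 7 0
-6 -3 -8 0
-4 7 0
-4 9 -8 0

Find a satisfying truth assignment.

p1=F, p2=F, p3=F, p4=F, p5=F, p6=F, p7=F, p8=F, p9=F

Check each clause:
  1. (p8 \/ ~p3) — ~p3 is true.
  2. (~p2 \/ p3 \/ ~p7) — ~p7 is true.
  3. (~p1 \/ p8) — ~p1 is true.
  4. (~p9 \/ p5) — ~p9 is true.
  5. (~p3 \/ ~p9 \/ ~p1) — ~p3 is true.
  6. (~p8 \/ ~p1 \/ p9) — ~p8 is true.
  7. (~p9 \/ p3 \/ ~p2) — ~p2 is true.
  8. (p7 \/ ~p8 \/ ~p6) — ~p8 is true.
  9. (~p3 \/ ~p5 \/ p8) — ~p5 is true.
  10. (~p8 \/ p5 \/ ~p6) — ~p8 is true.
  11. (~p4 \/ ~p6) — ~p6 is true.
  12. (~p7 \/ ~p2 \/ ~p5) — ~p7 is true.
  13. (p4 \/ ~p8) — ~p8 is true.
  14. (~p8 \/ ~p5) — ~p8 is true.
  15. (~p8 \/ p4 \/ ~p5) — ~p8 is true.
  16. (~p3 \/ ~p7) — ~p7 is true.
  17. (~p3 \/ p2 \/ ~p7) — ~p7 is true.
  18. (~p8 \/ ~p4) — ~p8 is true.
  19. (p7 \/ ~p6) — ~p6 is true.
  20. (~p3 \/ ~p6 \/ ~p8) — ~p8 is true.
  21. (p7 \/ ~p4) — ~p4 is true.
  22. (p9 \/ ~p8 \/ ~p4) — ~p8 is true.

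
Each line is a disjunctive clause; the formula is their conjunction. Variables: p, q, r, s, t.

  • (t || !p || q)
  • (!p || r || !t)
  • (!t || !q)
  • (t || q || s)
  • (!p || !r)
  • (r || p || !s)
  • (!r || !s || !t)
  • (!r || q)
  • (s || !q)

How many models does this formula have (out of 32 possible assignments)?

3

The models are:
  p=0 q=0 r=0 s=0 t=1
  p=0 q=1 r=1 s=1 t=0
  p=1 q=1 r=0 s=1 t=0
Count: 3.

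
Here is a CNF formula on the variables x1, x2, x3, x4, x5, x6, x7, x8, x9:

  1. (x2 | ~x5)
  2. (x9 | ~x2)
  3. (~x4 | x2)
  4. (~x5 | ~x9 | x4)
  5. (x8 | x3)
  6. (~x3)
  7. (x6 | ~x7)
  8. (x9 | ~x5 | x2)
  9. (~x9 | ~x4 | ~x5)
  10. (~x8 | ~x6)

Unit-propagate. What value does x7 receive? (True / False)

Unit clause (~x3) sets x3 = False.
(x3 | x8): since x3 = False, the clause reduces to (x8). x8 = True.
In (~x8 | ~x6), ~x8 is now false; ~x6 must hold, so x6 = False.
From (x6 | ~x7) and x6 = False: x7 = False.

False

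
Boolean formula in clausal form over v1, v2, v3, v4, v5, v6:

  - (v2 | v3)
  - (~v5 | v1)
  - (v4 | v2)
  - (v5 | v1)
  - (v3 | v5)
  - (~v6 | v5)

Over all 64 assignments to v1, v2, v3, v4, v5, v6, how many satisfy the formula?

Split on v5, then v1.
  v5=1, v1=1: v6 free; 5 ways for (v2,v3,v4) × 2^1 = 10.
  v5=1, v1=0: a clause becomes empty — 0.
  v5=0, v1=1: remaining (v2,v3,v4,v6) ∈ {(0,1,1,0); (1,1,0,0); (1,1,1,0)} — 3.
  v5=0, v1=0: a clause becomes empty — 0.
Total: 10 + 0 + 3 + 0 = 13.

13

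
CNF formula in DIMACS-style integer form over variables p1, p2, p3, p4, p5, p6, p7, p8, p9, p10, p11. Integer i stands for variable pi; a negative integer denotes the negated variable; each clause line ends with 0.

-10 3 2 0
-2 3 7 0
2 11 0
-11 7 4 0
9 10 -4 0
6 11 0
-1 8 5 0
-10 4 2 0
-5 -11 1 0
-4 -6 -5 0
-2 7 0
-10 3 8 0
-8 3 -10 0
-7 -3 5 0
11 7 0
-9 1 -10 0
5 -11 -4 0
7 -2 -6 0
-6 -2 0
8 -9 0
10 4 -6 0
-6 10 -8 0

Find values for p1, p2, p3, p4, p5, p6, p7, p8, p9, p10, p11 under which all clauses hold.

p1 = True, p2 = True, p3 = True, p4 = False, p5 = True, p6 = False, p7 = True, p8 = False, p9 = False, p10 = True, p11 = True

Check each clause:
  1. (p2 | p3 | ~p10) — p2 is true.
  2. (~p2 | p7 | p3) — p3 is true.
  3. (p11 | p2) — p2 is true.
  4. (p7 | p4 | ~p11) — p7 is true.
  5. (p10 | ~p4 | p9) — p10 is true.
  6. (p11 | p6) — p11 is true.
  7. (p5 | p8 | ~p1) — p5 is true.
  8. (p2 | ~p10 | p4) — p2 is true.
  9. (p1 | ~p5 | ~p11) — p1 is true.
  10. (~p4 | ~p5 | ~p6) — ~p6 is true.
  11. (p7 | ~p2) — p7 is true.
  12. (p8 | p3 | ~p10) — p3 is true.
  13. (p3 | ~p10 | ~p8) — ~p8 is true.
  14. (p5 | ~p7 | ~p3) — p5 is true.
  15. (p11 | p7) — p11 is true.
  16. (~p10 | p1 | ~p9) — p1 is true.
  17. (~p11 | ~p4 | p5) — ~p4 is true.
  18. (p7 | ~p6 | ~p2) — ~p6 is true.
  19. (~p2 | ~p6) — ~p6 is true.
  20. (~p9 | p8) — ~p9 is true.
  21. (p4 | p10 | ~p6) — p10 is true.
  22. (~p6 | p10 | ~p8) — ~p8 is true.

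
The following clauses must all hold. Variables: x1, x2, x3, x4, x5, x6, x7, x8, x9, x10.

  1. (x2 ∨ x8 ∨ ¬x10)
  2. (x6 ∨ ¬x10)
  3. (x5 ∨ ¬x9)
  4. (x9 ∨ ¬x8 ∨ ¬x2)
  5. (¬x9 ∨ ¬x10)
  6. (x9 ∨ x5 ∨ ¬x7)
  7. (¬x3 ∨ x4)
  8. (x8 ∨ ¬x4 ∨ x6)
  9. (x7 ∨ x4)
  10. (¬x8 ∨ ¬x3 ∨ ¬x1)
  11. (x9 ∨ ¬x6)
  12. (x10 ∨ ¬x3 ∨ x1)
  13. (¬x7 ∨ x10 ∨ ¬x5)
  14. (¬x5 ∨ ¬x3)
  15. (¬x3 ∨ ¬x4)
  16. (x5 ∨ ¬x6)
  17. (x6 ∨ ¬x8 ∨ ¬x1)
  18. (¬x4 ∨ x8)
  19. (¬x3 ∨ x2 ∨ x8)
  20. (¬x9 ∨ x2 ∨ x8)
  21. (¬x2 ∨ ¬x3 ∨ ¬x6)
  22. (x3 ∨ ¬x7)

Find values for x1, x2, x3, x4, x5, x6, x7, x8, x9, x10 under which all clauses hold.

Set x1 = False and propagate.
Set x2 = False and propagate.
The remaining clauses are satisfied by x3 = False, x4 = True, x5 = False, x6 = False, x7 = False, x8 = True, x9 = False, x10 = False.
Check each clause:
  1. (¬x10 ∨ x2 ∨ x8) — x8 is true.
  2. (x6 ∨ ¬x10) — ¬x10 is true.
  3. (x5 ∨ ¬x9) — ¬x9 is true.
  4. (¬x2 ∨ ¬x8 ∨ x9) — ¬x2 is true.
  5. (¬x10 ∨ ¬x9) — ¬x10 is true.
  6. (x9 ∨ x5 ∨ ¬x7) — ¬x7 is true.
  7. (¬x3 ∨ x4) — x4 is true.
  8. (¬x4 ∨ x8 ∨ x6) — x8 is true.
  9. (x4 ∨ x7) — x4 is true.
  10. (¬x3 ∨ ¬x8 ∨ ¬x1) — ¬x3 is true.
  11. (x9 ∨ ¬x6) — ¬x6 is true.
  12. (x10 ∨ x1 ∨ ¬x3) — ¬x3 is true.
  13. (¬x5 ∨ x10 ∨ ¬x7) — ¬x7 is true.
  14. (¬x3 ∨ ¬x5) — ¬x5 is true.
  15. (¬x3 ∨ ¬x4) — ¬x3 is true.
  16. (x5 ∨ ¬x6) — ¬x6 is true.
  17. (¬x8 ∨ ¬x1 ∨ x6) — ¬x1 is true.
  18. (¬x4 ∨ x8) — x8 is true.
  19. (x8 ∨ x2 ∨ ¬x3) — x8 is true.
  20. (¬x9 ∨ x2 ∨ x8) — x8 is true.
  21. (¬x6 ∨ ¬x3 ∨ ¬x2) — ¬x6 is true.
  22. (x3 ∨ ¬x7) — ¬x7 is true.

x1 = F, x2 = F, x3 = F, x4 = T, x5 = F, x6 = F, x7 = F, x8 = T, x9 = F, x10 = F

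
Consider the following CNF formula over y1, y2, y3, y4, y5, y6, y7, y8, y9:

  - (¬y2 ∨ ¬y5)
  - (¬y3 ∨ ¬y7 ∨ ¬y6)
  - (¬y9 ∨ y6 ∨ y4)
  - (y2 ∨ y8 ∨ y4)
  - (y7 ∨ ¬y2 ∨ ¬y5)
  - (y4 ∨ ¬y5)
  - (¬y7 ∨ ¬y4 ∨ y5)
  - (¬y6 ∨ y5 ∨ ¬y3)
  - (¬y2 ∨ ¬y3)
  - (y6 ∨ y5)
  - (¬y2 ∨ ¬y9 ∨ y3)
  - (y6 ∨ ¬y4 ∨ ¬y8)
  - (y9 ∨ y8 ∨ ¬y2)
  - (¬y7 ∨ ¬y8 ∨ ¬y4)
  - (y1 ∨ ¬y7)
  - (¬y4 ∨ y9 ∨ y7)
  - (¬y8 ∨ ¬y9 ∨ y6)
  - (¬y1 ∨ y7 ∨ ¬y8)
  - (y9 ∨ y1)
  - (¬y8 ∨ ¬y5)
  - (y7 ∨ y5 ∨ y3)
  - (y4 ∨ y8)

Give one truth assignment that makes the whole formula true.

y1=1, y2=0, y3=0, y4=1, y5=1, y6=1, y7=0, y8=0, y9=1

Check each clause:
  1. (¬y2 ∨ ¬y5) — ¬y2 is true.
  2. (¬y7 ∨ ¬y6 ∨ ¬y3) — ¬y7 is true.
  3. (y6 ∨ ¬y9 ∨ y4) — y4 is true.
  4. (y2 ∨ y8 ∨ y4) — y4 is true.
  5. (¬y5 ∨ ¬y2 ∨ y7) — ¬y2 is true.
  6. (¬y5 ∨ y4) — y4 is true.
  7. (y5 ∨ ¬y7 ∨ ¬y4) — ¬y7 is true.
  8. (¬y6 ∨ y5 ∨ ¬y3) — ¬y3 is true.
  9. (¬y3 ∨ ¬y2) — ¬y3 is true.
  10. (y5 ∨ y6) — y5 is true.
  11. (¬y9 ∨ ¬y2 ∨ y3) — ¬y2 is true.
  12. (¬y8 ∨ y6 ∨ ¬y4) — ¬y8 is true.
  13. (y8 ∨ ¬y2 ∨ y9) — y9 is true.
  14. (¬y7 ∨ ¬y8 ∨ ¬y4) — ¬y8 is true.
  15. (¬y7 ∨ y1) — y1 is true.
  16. (¬y4 ∨ y9 ∨ y7) — y9 is true.
  17. (¬y8 ∨ y6 ∨ ¬y9) — ¬y8 is true.
  18. (¬y8 ∨ y7 ∨ ¬y1) — ¬y8 is true.
  19. (y1 ∨ y9) — y9 is true.
  20. (¬y5 ∨ ¬y8) — ¬y8 is true.
  21. (y5 ∨ y7 ∨ y3) — y5 is true.
  22. (y4 ∨ y8) — y4 is true.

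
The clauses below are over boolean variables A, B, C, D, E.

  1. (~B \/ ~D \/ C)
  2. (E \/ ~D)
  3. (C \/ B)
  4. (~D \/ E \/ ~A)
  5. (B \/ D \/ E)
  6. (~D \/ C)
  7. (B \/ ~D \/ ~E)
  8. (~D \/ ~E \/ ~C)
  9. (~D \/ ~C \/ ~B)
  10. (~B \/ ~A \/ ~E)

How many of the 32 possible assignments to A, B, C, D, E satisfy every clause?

8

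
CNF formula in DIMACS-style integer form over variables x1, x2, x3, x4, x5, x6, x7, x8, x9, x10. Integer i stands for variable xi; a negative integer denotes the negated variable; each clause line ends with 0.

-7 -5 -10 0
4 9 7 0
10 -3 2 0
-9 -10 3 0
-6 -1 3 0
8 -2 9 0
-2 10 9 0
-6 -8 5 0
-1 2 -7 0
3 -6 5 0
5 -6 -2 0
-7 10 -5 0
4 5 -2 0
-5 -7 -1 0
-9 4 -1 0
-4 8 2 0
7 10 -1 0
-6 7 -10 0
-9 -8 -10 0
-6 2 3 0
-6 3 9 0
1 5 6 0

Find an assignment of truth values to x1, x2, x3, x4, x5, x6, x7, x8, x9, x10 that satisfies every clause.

x1=True, x2=True, x3=True, x4=True, x5=False, x6=False, x7=False, x8=False, x9=True, x10=True

Set x1 = True and propagate.
Branch on x2: take x2 = True.
Branch on x3: take x3 = True.
The remaining clauses are satisfied by x4 = True, x5 = False, x6 = False, x7 = False, x8 = False, x9 = True, x10 = True.
Check each clause:
  1. (~x10 \/ ~x5 \/ ~x7) — ~x7 is true.
  2. (x4 \/ x7 \/ x9) — x9 is true.
  3. (x2 \/ ~x3 \/ x10) — x10 is true.
  4. (~x9 \/ ~x10 \/ x3) — x3 is true.
  5. (~x6 \/ ~x1 \/ x3) — ~x6 is true.
  6. (x8 \/ x9 \/ ~x2) — x9 is true.
  7. (x9 \/ ~x2 \/ x10) — x9 is true.
  8. (x5 \/ ~x6 \/ ~x8) — ~x8 is true.
  9. (~x1 \/ x2 \/ ~x7) — ~x7 is true.
  10. (~x6 \/ x3 \/ x5) — ~x6 is true.
  11. (~x6 \/ ~x2 \/ x5) — ~x6 is true.
  12. (~x7 \/ x10 \/ ~x5) — ~x7 is true.
  13. (x5 \/ ~x2 \/ x4) — x4 is true.
  14. (~x7 \/ ~x5 \/ ~x1) — ~x7 is true.
  15. (~x1 \/ x4 \/ ~x9) — x4 is true.
  16. (x2 \/ ~x4 \/ x8) — x2 is true.
  17. (x7 \/ x10 \/ ~x1) — x10 is true.
  18. (x7 \/ ~x10 \/ ~x6) — ~x6 is true.
  19. (~x9 \/ ~x8 \/ ~x10) — ~x8 is true.
  20. (~x6 \/ x3 \/ x2) — x3 is true.
  21. (x3 \/ ~x6 \/ x9) — x9 is true.
  22. (x1 \/ x6 \/ x5) — x1 is true.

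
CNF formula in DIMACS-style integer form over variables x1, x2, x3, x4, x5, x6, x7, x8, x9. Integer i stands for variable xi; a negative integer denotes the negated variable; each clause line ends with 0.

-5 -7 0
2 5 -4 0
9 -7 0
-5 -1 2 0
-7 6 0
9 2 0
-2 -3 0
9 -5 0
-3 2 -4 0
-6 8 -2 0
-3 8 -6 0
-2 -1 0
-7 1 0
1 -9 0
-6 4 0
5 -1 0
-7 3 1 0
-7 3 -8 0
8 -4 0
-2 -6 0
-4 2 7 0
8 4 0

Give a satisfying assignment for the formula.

x1=False, x2=True, x3=False, x4=False, x5=False, x6=False, x7=False, x8=True, x9=False

Check each clause:
  1. (~x7 | ~x5) — ~x7 is true.
  2. (x2 | ~x4 | x5) — x2 is true.
  3. (x9 | ~x7) — ~x7 is true.
  4. (~x5 | ~x1 | x2) — x2 is true.
  5. (x6 | ~x7) — ~x7 is true.
  6. (x2 | x9) — x2 is true.
  7. (~x3 | ~x2) — ~x3 is true.
  8. (x9 | ~x5) — ~x5 is true.
  9. (~x3 | ~x4 | x2) — x2 is true.
  10. (x8 | ~x2 | ~x6) — x8 is true.
  11. (~x3 | x8 | ~x6) — x8 is true.
  12. (~x1 | ~x2) — ~x1 is true.
  13. (x1 | ~x7) — ~x7 is true.
  14. (x1 | ~x9) — ~x9 is true.
  15. (x4 | ~x6) — ~x6 is true.
  16. (x5 | ~x1) — ~x1 is true.
  17. (x3 | x1 | ~x7) — ~x7 is true.
  18. (x3 | ~x7 | ~x8) — ~x7 is true.
  19. (x8 | ~x4) — x8 is true.
  20. (~x6 | ~x2) — ~x6 is true.
  21. (x7 | ~x4 | x2) — x2 is true.
  22. (x8 | x4) — x8 is true.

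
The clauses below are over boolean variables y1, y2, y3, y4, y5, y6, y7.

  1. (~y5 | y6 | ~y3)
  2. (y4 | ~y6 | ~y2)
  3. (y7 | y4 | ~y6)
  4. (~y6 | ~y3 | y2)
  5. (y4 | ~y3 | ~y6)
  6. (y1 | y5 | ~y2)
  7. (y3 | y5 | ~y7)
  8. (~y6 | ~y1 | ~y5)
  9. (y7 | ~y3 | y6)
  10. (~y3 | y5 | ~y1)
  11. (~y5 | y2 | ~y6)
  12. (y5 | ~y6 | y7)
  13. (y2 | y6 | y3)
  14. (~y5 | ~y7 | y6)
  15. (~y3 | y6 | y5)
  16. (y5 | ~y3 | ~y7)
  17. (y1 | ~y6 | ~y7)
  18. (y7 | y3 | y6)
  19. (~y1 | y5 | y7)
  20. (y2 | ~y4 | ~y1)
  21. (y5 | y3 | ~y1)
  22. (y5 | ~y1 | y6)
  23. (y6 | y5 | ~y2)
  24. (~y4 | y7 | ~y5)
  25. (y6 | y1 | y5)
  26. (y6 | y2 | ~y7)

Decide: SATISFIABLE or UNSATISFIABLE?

y6 = True:
  y5 = True:
    propagation gives y1=False, y2=True, y4=True, y7=False; an empty clause results — contradiction.
  y5 = False:
    propagation gives y7=True, y3=True; an empty clause results — contradiction.
y6 = False:
  y5 = True:
    propagation gives y3=False, y2=True, y7=False; an empty clause results — contradiction.
  y5 = False:
    propagation gives y3=False, y7=False; an empty clause results — contradiction.
Every branch closes, so no satisfying assignment exists.

UNSATISFIABLE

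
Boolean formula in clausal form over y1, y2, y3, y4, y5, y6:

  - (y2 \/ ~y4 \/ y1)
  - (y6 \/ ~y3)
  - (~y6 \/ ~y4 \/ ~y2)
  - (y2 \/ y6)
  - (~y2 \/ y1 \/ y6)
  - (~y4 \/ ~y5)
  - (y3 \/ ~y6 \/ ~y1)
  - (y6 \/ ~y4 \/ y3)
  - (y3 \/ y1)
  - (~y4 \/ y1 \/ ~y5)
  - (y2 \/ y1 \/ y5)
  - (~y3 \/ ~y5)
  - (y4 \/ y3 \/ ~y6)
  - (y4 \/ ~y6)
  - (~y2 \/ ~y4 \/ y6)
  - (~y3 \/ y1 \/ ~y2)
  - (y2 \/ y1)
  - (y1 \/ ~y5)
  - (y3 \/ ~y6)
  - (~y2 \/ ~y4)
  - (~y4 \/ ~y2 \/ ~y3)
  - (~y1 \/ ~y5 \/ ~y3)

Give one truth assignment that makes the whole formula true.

y1=True, y2=True, y3=False, y4=False, y5=False, y6=False

Check each clause:
  1. (y1 \/ ~y4 \/ y2) — y1 is true.
  2. (~y3 \/ y6) — ~y3 is true.
  3. (~y6 \/ ~y2 \/ ~y4) — ~y6 is true.
  4. (y6 \/ y2) — y2 is true.
  5. (y1 \/ ~y2 \/ y6) — y1 is true.
  6. (~y4 \/ ~y5) — ~y5 is true.
  7. (~y6 \/ ~y1 \/ y3) — ~y6 is true.
  8. (~y4 \/ y3 \/ y6) — ~y4 is true.
  9. (y1 \/ y3) — y1 is true.
  10. (y1 \/ ~y5 \/ ~y4) — y1 is true.
  11. (y1 \/ y5 \/ y2) — y1 is true.
  12. (~y3 \/ ~y5) — ~y5 is true.
  13. (y4 \/ y3 \/ ~y6) — ~y6 is true.
  14. (~y6 \/ y4) — ~y6 is true.
  15. (y6 \/ ~y2 \/ ~y4) — ~y4 is true.
  16. (~y3 \/ y1 \/ ~y2) — y1 is true.
  17. (y2 \/ y1) — y1 is true.
  18. (~y5 \/ y1) — y1 is true.
  19. (~y6 \/ y3) — ~y6 is true.
  20. (~y4 \/ ~y2) — ~y4 is true.
  21. (~y4 \/ ~y2 \/ ~y3) — ~y4 is true.
  22. (~y1 \/ ~y5 \/ ~y3) — ~y5 is true.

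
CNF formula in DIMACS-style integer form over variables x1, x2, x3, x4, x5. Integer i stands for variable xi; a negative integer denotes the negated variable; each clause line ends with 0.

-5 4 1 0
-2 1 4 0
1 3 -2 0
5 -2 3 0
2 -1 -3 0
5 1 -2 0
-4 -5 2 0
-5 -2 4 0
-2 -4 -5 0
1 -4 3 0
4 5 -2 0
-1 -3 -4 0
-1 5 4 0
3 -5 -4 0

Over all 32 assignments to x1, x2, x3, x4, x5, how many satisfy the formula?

The models are:
  x1=0 x2=0 x3=0 x4=0 x5=0
  x1=0 x2=0 x3=1 x4=0 x5=0
  x1=0 x2=0 x3=1 x4=1 x5=0
  x1=1 x2=0 x3=0 x4=0 x5=1
  x1=1 x2=0 x3=0 x4=1 x5=0
Count: 5.

5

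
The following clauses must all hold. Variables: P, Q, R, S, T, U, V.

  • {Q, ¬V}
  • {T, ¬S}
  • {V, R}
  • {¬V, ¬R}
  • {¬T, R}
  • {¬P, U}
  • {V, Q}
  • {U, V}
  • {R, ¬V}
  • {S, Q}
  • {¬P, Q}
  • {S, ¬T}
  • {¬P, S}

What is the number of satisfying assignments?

3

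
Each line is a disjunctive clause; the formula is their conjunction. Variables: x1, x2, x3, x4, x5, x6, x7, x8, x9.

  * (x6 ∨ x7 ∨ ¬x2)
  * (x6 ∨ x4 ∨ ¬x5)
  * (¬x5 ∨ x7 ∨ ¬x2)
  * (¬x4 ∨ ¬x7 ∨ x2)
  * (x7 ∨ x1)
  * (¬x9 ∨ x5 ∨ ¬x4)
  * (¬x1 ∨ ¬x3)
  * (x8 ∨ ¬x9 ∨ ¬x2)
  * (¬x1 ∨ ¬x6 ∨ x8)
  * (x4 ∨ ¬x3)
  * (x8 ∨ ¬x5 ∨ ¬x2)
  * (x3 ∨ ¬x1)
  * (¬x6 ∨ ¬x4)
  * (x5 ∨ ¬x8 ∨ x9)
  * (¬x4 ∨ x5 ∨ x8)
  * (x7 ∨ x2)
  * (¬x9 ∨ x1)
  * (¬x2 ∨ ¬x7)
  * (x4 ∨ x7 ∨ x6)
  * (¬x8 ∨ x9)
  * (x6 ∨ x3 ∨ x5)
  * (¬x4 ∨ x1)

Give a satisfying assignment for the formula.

Try x1 = False.
  then x7 is forced to True.
  then x9 is forced to False.
  then x2 is forced to False.
  then x4 is forced to False.
  then x3 is forced to False.
  then x8 is forced to False.
Try x5 = False.
  then x6 is forced to True.
Every clause has at least one true literal under this assignment.
Check each clause:
  1. (x7 ∨ ¬x2 ∨ x6) — x6 is true.
  2. (x4 ∨ ¬x5 ∨ x6) — ¬x5 is true.
  3. (¬x2 ∨ ¬x5 ∨ x7) — ¬x5 is true.
  4. (¬x4 ∨ ¬x7 ∨ x2) — ¬x4 is true.
  5. (x7 ∨ x1) — x7 is true.
  6. (x5 ∨ ¬x9 ∨ ¬x4) — ¬x4 is true.
  7. (¬x1 ∨ ¬x3) — ¬x3 is true.
  8. (¬x2 ∨ x8 ∨ ¬x9) — ¬x2 is true.
  9. (¬x6 ∨ x8 ∨ ¬x1) — ¬x1 is true.
  10. (¬x3 ∨ x4) — ¬x3 is true.
  11. (¬x5 ∨ ¬x2 ∨ x8) — ¬x5 is true.
  12. (x3 ∨ ¬x1) — ¬x1 is true.
  13. (¬x4 ∨ ¬x6) — ¬x4 is true.
  14. (x5 ∨ ¬x8 ∨ x9) — ¬x8 is true.
  15. (¬x4 ∨ x8 ∨ x5) — ¬x4 is true.
  16. (x2 ∨ x7) — x7 is true.
  17. (x1 ∨ ¬x9) — ¬x9 is true.
  18. (¬x2 ∨ ¬x7) — ¬x2 is true.
  19. (x7 ∨ x6 ∨ x4) — x6 is true.
  20. (¬x8 ∨ x9) — ¬x8 is true.
  21. (x5 ∨ x3 ∨ x6) — x6 is true.
  22. (¬x4 ∨ x1) — ¬x4 is true.

x1=F, x2=F, x3=F, x4=F, x5=F, x6=T, x7=T, x8=F, x9=F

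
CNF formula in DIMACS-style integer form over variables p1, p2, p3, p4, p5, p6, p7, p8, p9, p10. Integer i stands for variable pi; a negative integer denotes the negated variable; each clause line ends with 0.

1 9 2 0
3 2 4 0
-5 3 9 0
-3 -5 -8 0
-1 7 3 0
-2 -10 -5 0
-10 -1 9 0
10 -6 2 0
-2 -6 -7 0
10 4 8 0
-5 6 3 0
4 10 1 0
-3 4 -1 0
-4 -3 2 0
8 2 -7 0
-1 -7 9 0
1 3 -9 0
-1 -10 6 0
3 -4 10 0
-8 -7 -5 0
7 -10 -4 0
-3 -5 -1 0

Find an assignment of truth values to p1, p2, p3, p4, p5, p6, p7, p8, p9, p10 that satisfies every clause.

p5 occurs only negated in the remaining clauses — set p5 = False.
Set p1 = False and propagate.
Branch on p2: take p2 = True.
Try p3 = True.
The remaining clauses are satisfied by p4 = False, p6 = False, p7 = True, p8 = False, p9 = True, p10 = True.

p1 = False  p2 = True  p3 = True  p4 = False  p5 = False  p6 = False  p7 = True  p8 = False  p9 = True  p10 = True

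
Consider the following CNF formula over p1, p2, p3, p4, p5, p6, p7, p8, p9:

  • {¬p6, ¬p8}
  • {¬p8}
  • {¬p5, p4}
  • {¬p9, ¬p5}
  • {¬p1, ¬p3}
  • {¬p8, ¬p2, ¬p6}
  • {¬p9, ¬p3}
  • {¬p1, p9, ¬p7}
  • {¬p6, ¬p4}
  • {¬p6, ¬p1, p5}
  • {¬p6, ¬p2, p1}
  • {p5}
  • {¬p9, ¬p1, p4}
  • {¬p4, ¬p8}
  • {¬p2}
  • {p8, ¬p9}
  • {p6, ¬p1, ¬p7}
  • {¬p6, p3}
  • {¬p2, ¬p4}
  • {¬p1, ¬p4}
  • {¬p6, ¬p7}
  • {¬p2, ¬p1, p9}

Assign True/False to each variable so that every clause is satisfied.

p1=False, p2=False, p3=True, p4=True, p5=True, p6=False, p7=False, p8=False, p9=False

Check each clause:
  1. {¬p6, ¬p8} — ¬p8 is true.
  2. {¬p8} — ¬p8 is true.
  3. {p4, ¬p5} — p4 is true.
  4. {¬p5, ¬p9} — ¬p9 is true.
  5. {¬p1, ¬p3} — ¬p1 is true.
  6. {¬p6, ¬p8, ¬p2} — ¬p8 is true.
  7. {¬p3, ¬p9} — ¬p9 is true.
  8. {p9, ¬p1, ¬p7} — ¬p7 is true.
  9. {¬p4, ¬p6} — ¬p6 is true.
  10. {¬p6, ¬p1, p5} — ¬p6 is true.
  11. {¬p6, ¬p2, p1} — ¬p6 is true.
  12. {p5} — p5 is true.
  13. {¬p1, ¬p9, p4} — p4 is true.
  14. {¬p4, ¬p8} — ¬p8 is true.
  15. {¬p2} — ¬p2 is true.
  16. {p8, ¬p9} — ¬p9 is true.
  17. {¬p7, p6, ¬p1} — ¬p7 is true.
  18. {¬p6, p3} — ¬p6 is true.
  19. {¬p2, ¬p4} — ¬p2 is true.
  20. {¬p4, ¬p1} — ¬p1 is true.
  21. {¬p7, ¬p6} — ¬p7 is true.
  22. {¬p1, ¬p2, p9} — ¬p2 is true.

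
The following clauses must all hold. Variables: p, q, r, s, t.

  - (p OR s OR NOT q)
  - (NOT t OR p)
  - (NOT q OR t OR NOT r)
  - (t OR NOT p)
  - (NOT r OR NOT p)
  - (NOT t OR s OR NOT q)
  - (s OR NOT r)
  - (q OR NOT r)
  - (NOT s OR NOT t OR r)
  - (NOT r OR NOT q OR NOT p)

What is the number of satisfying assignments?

4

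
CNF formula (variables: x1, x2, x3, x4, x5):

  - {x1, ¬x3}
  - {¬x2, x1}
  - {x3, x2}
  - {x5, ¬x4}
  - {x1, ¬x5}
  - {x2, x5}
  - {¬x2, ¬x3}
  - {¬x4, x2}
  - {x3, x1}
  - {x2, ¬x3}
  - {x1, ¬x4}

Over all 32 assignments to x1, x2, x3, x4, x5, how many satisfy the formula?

3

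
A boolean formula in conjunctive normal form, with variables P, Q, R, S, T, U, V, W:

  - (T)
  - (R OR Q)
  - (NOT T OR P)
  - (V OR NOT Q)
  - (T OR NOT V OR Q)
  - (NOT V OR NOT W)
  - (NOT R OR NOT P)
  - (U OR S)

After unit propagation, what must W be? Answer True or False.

False

(T) stands alone — T = True.
(NOT T OR P): since T = True, the clause reduces to (P). P = True.
(NOT R OR NOT P): since P = True, the clause reduces to (NOT R). R = False.
(Q OR R) with R = False leaves only Q, so Q = True.
From (NOT Q OR V) and Q = True: V = True.
In (NOT W OR NOT V), NOT V is now false; NOT W must hold, so W = False.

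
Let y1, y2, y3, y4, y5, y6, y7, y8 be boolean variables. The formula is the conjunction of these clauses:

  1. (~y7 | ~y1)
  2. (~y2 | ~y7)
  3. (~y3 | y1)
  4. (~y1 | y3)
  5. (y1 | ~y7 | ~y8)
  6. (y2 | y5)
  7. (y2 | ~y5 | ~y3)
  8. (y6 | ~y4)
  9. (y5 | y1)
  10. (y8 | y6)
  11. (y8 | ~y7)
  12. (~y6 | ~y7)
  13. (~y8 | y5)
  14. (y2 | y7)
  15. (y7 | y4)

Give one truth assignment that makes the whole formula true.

y1 = F, y2 = T, y3 = F, y4 = T, y5 = T, y6 = T, y7 = F, y8 = F

Try y1 = False.
  then y3 is forced to False.
  then y5 is forced to True.
Branch on y2: take y2 = True.
  then y7 is forced to False.
  then y4 is forced to True.
  then y6 is forced to True.
y8 is now unconstrained; take y8 = False.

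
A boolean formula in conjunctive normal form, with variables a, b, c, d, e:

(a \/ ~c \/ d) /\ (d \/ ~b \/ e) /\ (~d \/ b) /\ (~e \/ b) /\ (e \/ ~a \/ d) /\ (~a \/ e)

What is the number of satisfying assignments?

Split on d, then e.
  d=1, e=1: remaining (a,b,c) ∈ {(0,1,0); (0,1,1); (1,1,0); (1,1,1)} — 4.
  d=1, e=0: remaining (a,b,c) ∈ {(0,1,0); (0,1,1)} — 2.
  d=0, e=1: remaining (a,b,c) ∈ {(0,1,0); (1,1,0); (1,1,1)} — 3.
  d=0, e=0: remaining (a,b,c) ∈ {(0,0,0)} — 1.
Total: 4 + 2 + 3 + 1 = 10.

10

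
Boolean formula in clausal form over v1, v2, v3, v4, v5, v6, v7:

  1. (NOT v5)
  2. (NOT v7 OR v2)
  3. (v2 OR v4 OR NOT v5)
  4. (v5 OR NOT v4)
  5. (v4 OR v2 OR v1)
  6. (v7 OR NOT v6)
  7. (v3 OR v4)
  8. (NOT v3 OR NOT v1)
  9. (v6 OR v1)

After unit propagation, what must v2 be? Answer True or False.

True

(NOT v5) is a unit clause: v5 = False.
(v5 OR NOT v4) with v5 = False leaves only NOT v4, so v4 = False.
(v3 OR v4) with v4 = False leaves only v3, so v3 = True.
In (NOT v3 OR NOT v1), NOT v3 is now false; NOT v1 must hold, so v1 = False.
(v4 OR v1 OR v2): since v1 = False, v4 = False, the clause reduces to (v2). v2 = True.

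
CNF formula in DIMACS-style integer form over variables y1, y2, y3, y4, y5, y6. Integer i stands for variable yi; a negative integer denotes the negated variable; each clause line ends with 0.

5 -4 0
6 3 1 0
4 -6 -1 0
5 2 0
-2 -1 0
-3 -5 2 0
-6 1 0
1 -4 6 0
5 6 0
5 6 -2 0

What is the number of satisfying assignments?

The models are:
  y1=F y2=T y3=T y4=F y5=T y6=F
  y1=T y2=F y3=F y4=F y5=T y6=F
  y1=T y2=F y3=F y4=T y5=T y6=F
  y1=T y2=F y3=F y4=T y5=T y6=T
That's 4 in total.

4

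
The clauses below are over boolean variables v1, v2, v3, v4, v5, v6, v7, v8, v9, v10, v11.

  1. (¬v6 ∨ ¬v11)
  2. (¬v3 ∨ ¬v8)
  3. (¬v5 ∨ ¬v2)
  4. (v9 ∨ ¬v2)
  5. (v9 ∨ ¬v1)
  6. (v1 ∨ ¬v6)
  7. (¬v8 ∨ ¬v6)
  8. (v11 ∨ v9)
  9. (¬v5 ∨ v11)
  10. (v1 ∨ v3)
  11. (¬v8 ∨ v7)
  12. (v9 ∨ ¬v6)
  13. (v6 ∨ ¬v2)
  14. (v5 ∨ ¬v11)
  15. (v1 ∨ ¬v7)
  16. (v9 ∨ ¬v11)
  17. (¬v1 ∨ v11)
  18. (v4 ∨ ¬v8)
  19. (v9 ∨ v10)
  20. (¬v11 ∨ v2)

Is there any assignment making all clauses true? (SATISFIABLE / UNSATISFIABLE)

SATISFIABLE

v8 occurs only negated in the remaining clauses — set v8 = False.
Pure literal: v9 appears only positively; assign v9 = True.
Branch on v1: take v1 = False.
  then v6 is forced to False.
  then v3 is forced to True.
  then v2 is forced to False.
  then v7 is forced to False.
  then v11 is forced to False.
  then v5 is forced to False.
v4, v10 are now unconstrained; take v4 = False, v10 = False.
So v1 = False, v2 = False, v3 = True, v4 = False, v5 = False, v6 = False, v7 = False, v8 = False, v9 = True, v10 = False, v11 = False is a satisfying assignment.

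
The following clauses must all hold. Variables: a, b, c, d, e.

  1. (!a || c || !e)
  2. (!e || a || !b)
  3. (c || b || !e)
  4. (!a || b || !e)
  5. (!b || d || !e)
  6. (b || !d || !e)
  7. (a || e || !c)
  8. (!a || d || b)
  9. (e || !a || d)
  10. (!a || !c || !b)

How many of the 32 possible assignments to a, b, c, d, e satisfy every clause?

Case analysis on e and a:
  e=T, a=T: a clause becomes empty — 0.
  e=T, a=F: remaining (b,c,d) ∈ {(F,T,F)} — 1.
  e=F, a=T: remaining (b,c,d) ∈ {(F,F,T); (F,T,T); (T,F,T)} — 3.
  e=F, a=F: remaining (b,c,d) ∈ {(F,F,F); (F,F,T); (T,F,F); (T,F,T)} — 4.
Total: 0 + 1 + 3 + 4 = 8.

8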